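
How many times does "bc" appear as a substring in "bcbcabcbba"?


Searching for "bc" in "bcbcabcbba"
Scanning each position:
  Position 0: "bc" => MATCH
  Position 1: "cb" => no
  Position 2: "bc" => MATCH
  Position 3: "ca" => no
  Position 4: "ab" => no
  Position 5: "bc" => MATCH
  Position 6: "cb" => no
  Position 7: "bb" => no
  Position 8: "ba" => no
Total occurrences: 3

3


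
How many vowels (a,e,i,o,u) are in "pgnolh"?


Input: pgnolh
Checking each character:
  'p' at position 0: consonant
  'g' at position 1: consonant
  'n' at position 2: consonant
  'o' at position 3: vowel (running total: 1)
  'l' at position 4: consonant
  'h' at position 5: consonant
Total vowels: 1

1


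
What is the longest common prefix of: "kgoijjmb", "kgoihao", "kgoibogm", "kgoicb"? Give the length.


Words: kgoijjmb, kgoihao, kgoibogm, kgoicb
  Position 0: all 'k' => match
  Position 1: all 'g' => match
  Position 2: all 'o' => match
  Position 3: all 'i' => match
  Position 4: ('j', 'h', 'b', 'c') => mismatch, stop
LCP = "kgoi" (length 4)

4


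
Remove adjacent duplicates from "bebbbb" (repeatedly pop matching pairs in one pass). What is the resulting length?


Input: bebbbb
Stack-based adjacent duplicate removal:
  Read 'b': push. Stack: b
  Read 'e': push. Stack: be
  Read 'b': push. Stack: beb
  Read 'b': matches stack top 'b' => pop. Stack: be
  Read 'b': push. Stack: beb
  Read 'b': matches stack top 'b' => pop. Stack: be
Final stack: "be" (length 2)

2


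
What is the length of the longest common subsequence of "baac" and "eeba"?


LCS of "baac" and "eeba"
DP table:
           e    e    b    a
      0    0    0    0    0
  b   0    0    0    1    1
  a   0    0    0    1    2
  a   0    0    0    1    2
  c   0    0    0    1    2
LCS length = dp[4][4] = 2

2


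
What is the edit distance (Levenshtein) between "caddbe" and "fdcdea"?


Computing edit distance: "caddbe" -> "fdcdea"
DP table:
           f    d    c    d    e    a
      0    1    2    3    4    5    6
  c   1    1    2    2    3    4    5
  a   2    2    2    3    3    4    4
  d   3    3    2    3    3    4    5
  d   4    4    3    3    3    4    5
  b   5    5    4    4    4    4    5
  e   6    6    5    5    5    4    5
Edit distance = dp[6][6] = 5

5


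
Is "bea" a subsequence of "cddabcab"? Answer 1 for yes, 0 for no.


Check if "bea" is a subsequence of "cddabcab"
Greedy scan:
  Position 0 ('c'): no match needed
  Position 1 ('d'): no match needed
  Position 2 ('d'): no match needed
  Position 3 ('a'): no match needed
  Position 4 ('b'): matches sub[0] = 'b'
  Position 5 ('c'): no match needed
  Position 6 ('a'): no match needed
  Position 7 ('b'): no match needed
Only matched 1/3 characters => not a subsequence

0


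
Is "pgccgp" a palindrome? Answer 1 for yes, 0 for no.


Input: pgccgp
Reversed: pgccgp
  Compare pos 0 ('p') with pos 5 ('p'): match
  Compare pos 1 ('g') with pos 4 ('g'): match
  Compare pos 2 ('c') with pos 3 ('c'): match
Result: palindrome

1


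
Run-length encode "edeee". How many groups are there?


Input: edeee
Scanning for consecutive runs:
  Group 1: 'e' x 1 (positions 0-0)
  Group 2: 'd' x 1 (positions 1-1)
  Group 3: 'e' x 3 (positions 2-4)
Total groups: 3

3


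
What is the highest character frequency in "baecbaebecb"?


Input: baecbaebecb
Character counts:
  'a': 2
  'b': 4
  'c': 2
  'e': 3
Maximum frequency: 4

4


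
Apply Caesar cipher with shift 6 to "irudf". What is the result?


Caesar cipher: shift "irudf" by 6
  'i' (pos 8) + 6 = pos 14 = 'o'
  'r' (pos 17) + 6 = pos 23 = 'x'
  'u' (pos 20) + 6 = pos 0 = 'a'
  'd' (pos 3) + 6 = pos 9 = 'j'
  'f' (pos 5) + 6 = pos 11 = 'l'
Result: oxajl

oxajl


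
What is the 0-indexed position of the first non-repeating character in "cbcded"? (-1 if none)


Input: cbcded
Character frequencies:
  'b': 1
  'c': 2
  'd': 2
  'e': 1
Scanning left to right for freq == 1:
  Position 0 ('c'): freq=2, skip
  Position 1 ('b'): unique! => answer = 1

1


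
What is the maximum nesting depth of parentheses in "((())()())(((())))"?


Input: "((())()())(((())))"
Tracking depth:
  Position 0 '(': depth becomes 1
  Position 1 '(': depth becomes 2
  Position 2 '(': depth becomes 3
  Position 3 ')': depth becomes 2
  Position 4 ')': depth becomes 1
  Position 5 '(': depth becomes 2
  Position 6 ')': depth becomes 1
  Position 7 '(': depth becomes 2
  Position 8 ')': depth becomes 1
  Position 9 ')': depth becomes 0
  Position 10 '(': depth becomes 1
  Position 11 '(': depth becomes 2
  Position 12 '(': depth becomes 3
  Position 13 '(': depth becomes 4
  Position 14 ')': depth becomes 3
  Position 15 ')': depth becomes 2
  Position 16 ')': depth becomes 1
  Position 17 ')': depth becomes 0
Maximum depth reached: 4

4


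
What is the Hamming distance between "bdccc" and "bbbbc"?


Comparing "bdccc" and "bbbbc" position by position:
  Position 0: 'b' vs 'b' => same
  Position 1: 'd' vs 'b' => differ
  Position 2: 'c' vs 'b' => differ
  Position 3: 'c' vs 'b' => differ
  Position 4: 'c' vs 'c' => same
Total differences (Hamming distance): 3

3


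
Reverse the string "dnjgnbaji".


Input: dnjgnbaji
Reading characters right to left:
  Position 8: 'i'
  Position 7: 'j'
  Position 6: 'a'
  Position 5: 'b'
  Position 4: 'n'
  Position 3: 'g'
  Position 2: 'j'
  Position 1: 'n'
  Position 0: 'd'
Reversed: ijabngjnd

ijabngjnd


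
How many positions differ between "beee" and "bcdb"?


Comparing "beee" and "bcdb" position by position:
  Position 0: 'b' vs 'b' => same
  Position 1: 'e' vs 'c' => DIFFER
  Position 2: 'e' vs 'd' => DIFFER
  Position 3: 'e' vs 'b' => DIFFER
Positions that differ: 3

3


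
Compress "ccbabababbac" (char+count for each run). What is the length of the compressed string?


Input: ccbabababbac
Runs:
  'c' x 2 => "c2"
  'b' x 1 => "b1"
  'a' x 1 => "a1"
  'b' x 1 => "b1"
  'a' x 1 => "a1"
  'b' x 1 => "b1"
  'a' x 1 => "a1"
  'b' x 2 => "b2"
  'a' x 1 => "a1"
  'c' x 1 => "c1"
Compressed: "c2b1a1b1a1b1a1b2a1c1"
Compressed length: 20

20


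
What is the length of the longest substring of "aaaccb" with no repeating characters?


Input: "aaaccb"
Sliding window (track last position of each char):
  Position 0 ('a'): window [0,0] length 1 -- new best
  Position 1 ('a'): repeat (last at 0), move window start to 1
  Position 1 ('a'): window [1,1] length 1
  Position 2 ('a'): repeat (last at 1), move window start to 2
  Position 2 ('a'): window [2,2] length 1
  Position 3 ('c'): window [2,3] length 2 -- new best
  Position 4 ('c'): repeat (last at 3), move window start to 4
  Position 4 ('c'): window [4,4] length 1
  Position 5 ('b'): window [4,5] length 2
Longest substring with no repeats: "ac" with length 2

2


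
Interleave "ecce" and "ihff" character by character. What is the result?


Interleaving "ecce" and "ihff":
  Position 0: 'e' from first, 'i' from second => "ei"
  Position 1: 'c' from first, 'h' from second => "ch"
  Position 2: 'c' from first, 'f' from second => "cf"
  Position 3: 'e' from first, 'f' from second => "ef"
Result: eichcfef

eichcfef


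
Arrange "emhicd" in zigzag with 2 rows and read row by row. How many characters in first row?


Zigzag "emhicd" into 2 rows:
Placing characters:
  'e' => row 0
  'm' => row 1
  'h' => row 0
  'i' => row 1
  'c' => row 0
  'd' => row 1
Rows:
  Row 0: "ehc"
  Row 1: "mid"
First row length: 3

3


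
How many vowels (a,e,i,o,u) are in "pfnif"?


Input: pfnif
Checking each character:
  'p' at position 0: consonant
  'f' at position 1: consonant
  'n' at position 2: consonant
  'i' at position 3: vowel (running total: 1)
  'f' at position 4: consonant
Total vowels: 1

1


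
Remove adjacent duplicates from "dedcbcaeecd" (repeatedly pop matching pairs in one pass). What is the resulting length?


Input: dedcbcaeecd
Stack-based adjacent duplicate removal:
  Read 'd': push. Stack: d
  Read 'e': push. Stack: de
  Read 'd': push. Stack: ded
  Read 'c': push. Stack: dedc
  Read 'b': push. Stack: dedcb
  Read 'c': push. Stack: dedcbc
  Read 'a': push. Stack: dedcbca
  Read 'e': push. Stack: dedcbcae
  Read 'e': matches stack top 'e' => pop. Stack: dedcbca
  Read 'c': push. Stack: dedcbcac
  Read 'd': push. Stack: dedcbcacd
Final stack: "dedcbcacd" (length 9)

9


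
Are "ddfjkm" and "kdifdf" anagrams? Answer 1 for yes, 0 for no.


Strings: "ddfjkm", "kdifdf"
Sorted first:  ddfjkm
Sorted second: ddffik
Differ at position 3: 'j' vs 'f' => not anagrams

0


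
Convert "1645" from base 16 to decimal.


Input: "1645" in base 16
Positional expansion:
  Digit '1' (value 1) x 16^3 = 4096
  Digit '6' (value 6) x 16^2 = 1536
  Digit '4' (value 4) x 16^1 = 64
  Digit '5' (value 5) x 16^0 = 5
Sum = 5701

5701


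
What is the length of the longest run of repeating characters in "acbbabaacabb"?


Input: "acbbabaacabb"
Scanning for longest run:
  Position 1 ('c'): new char, reset run to 1
  Position 2 ('b'): new char, reset run to 1
  Position 3 ('b'): continues run of 'b', length=2
  Position 4 ('a'): new char, reset run to 1
  Position 5 ('b'): new char, reset run to 1
  Position 6 ('a'): new char, reset run to 1
  Position 7 ('a'): continues run of 'a', length=2
  Position 8 ('c'): new char, reset run to 1
  Position 9 ('a'): new char, reset run to 1
  Position 10 ('b'): new char, reset run to 1
  Position 11 ('b'): continues run of 'b', length=2
Longest run: 'b' with length 2

2


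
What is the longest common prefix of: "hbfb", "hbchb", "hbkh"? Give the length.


Words: hbfb, hbchb, hbkh
  Position 0: all 'h' => match
  Position 1: all 'b' => match
  Position 2: ('f', 'c', 'k') => mismatch, stop
LCP = "hb" (length 2)

2


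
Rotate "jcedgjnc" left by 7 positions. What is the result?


Input: "jcedgjnc", rotate left by 7
First 7 characters: "jcedgjn"
Remaining characters: "c"
Concatenate remaining + first: "c" + "jcedgjn" = "cjcedgjn"

cjcedgjn


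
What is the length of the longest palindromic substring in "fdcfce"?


Input: "fdcfce"
Checking substrings for palindromes:
  [2:5] "cfc" (len 3) => palindrome
Longest palindromic substring: "cfc" with length 3

3


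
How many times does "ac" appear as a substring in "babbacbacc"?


Searching for "ac" in "babbacbacc"
Scanning each position:
  Position 0: "ba" => no
  Position 1: "ab" => no
  Position 2: "bb" => no
  Position 3: "ba" => no
  Position 4: "ac" => MATCH
  Position 5: "cb" => no
  Position 6: "ba" => no
  Position 7: "ac" => MATCH
  Position 8: "cc" => no
Total occurrences: 2

2


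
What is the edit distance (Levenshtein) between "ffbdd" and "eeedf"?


Computing edit distance: "ffbdd" -> "eeedf"
DP table:
           e    e    e    d    f
      0    1    2    3    4    5
  f   1    1    2    3    4    4
  f   2    2    2    3    4    4
  b   3    3    3    3    4    5
  d   4    4    4    4    3    4
  d   5    5    5    5    4    4
Edit distance = dp[5][5] = 4

4


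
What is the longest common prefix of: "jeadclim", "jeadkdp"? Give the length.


Words: jeadclim, jeadkdp
  Position 0: all 'j' => match
  Position 1: all 'e' => match
  Position 2: all 'a' => match
  Position 3: all 'd' => match
  Position 4: ('c', 'k') => mismatch, stop
LCP = "jead" (length 4)

4


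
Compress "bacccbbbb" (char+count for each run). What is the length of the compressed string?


Input: bacccbbbb
Runs:
  'b' x 1 => "b1"
  'a' x 1 => "a1"
  'c' x 3 => "c3"
  'b' x 4 => "b4"
Compressed: "b1a1c3b4"
Compressed length: 8

8


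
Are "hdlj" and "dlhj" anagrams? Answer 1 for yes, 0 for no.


Strings: "hdlj", "dlhj"
Sorted first:  dhjl
Sorted second: dhjl
Sorted forms match => anagrams

1


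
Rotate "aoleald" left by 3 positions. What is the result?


Input: "aoleald", rotate left by 3
First 3 characters: "aol"
Remaining characters: "eald"
Concatenate remaining + first: "eald" + "aol" = "ealdaol"

ealdaol


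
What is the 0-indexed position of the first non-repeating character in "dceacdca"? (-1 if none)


Input: dceacdca
Character frequencies:
  'a': 2
  'c': 3
  'd': 2
  'e': 1
Scanning left to right for freq == 1:
  Position 0 ('d'): freq=2, skip
  Position 1 ('c'): freq=3, skip
  Position 2 ('e'): unique! => answer = 2

2


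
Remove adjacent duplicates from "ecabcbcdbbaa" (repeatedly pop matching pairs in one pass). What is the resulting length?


Input: ecabcbcdbbaa
Stack-based adjacent duplicate removal:
  Read 'e': push. Stack: e
  Read 'c': push. Stack: ec
  Read 'a': push. Stack: eca
  Read 'b': push. Stack: ecab
  Read 'c': push. Stack: ecabc
  Read 'b': push. Stack: ecabcb
  Read 'c': push. Stack: ecabcbc
  Read 'd': push. Stack: ecabcbcd
  Read 'b': push. Stack: ecabcbcdb
  Read 'b': matches stack top 'b' => pop. Stack: ecabcbcd
  Read 'a': push. Stack: ecabcbcda
  Read 'a': matches stack top 'a' => pop. Stack: ecabcbcd
Final stack: "ecabcbcd" (length 8)

8


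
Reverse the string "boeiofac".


Input: boeiofac
Reading characters right to left:
  Position 7: 'c'
  Position 6: 'a'
  Position 5: 'f'
  Position 4: 'o'
  Position 3: 'i'
  Position 2: 'e'
  Position 1: 'o'
  Position 0: 'b'
Reversed: cafoieob

cafoieob


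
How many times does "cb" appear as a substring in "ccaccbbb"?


Searching for "cb" in "ccaccbbb"
Scanning each position:
  Position 0: "cc" => no
  Position 1: "ca" => no
  Position 2: "ac" => no
  Position 3: "cc" => no
  Position 4: "cb" => MATCH
  Position 5: "bb" => no
  Position 6: "bb" => no
Total occurrences: 1

1


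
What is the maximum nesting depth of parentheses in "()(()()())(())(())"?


Input: "()(()()())(())(())"
Tracking depth:
  Position 0 '(': depth becomes 1
  Position 1 ')': depth becomes 0
  Position 2 '(': depth becomes 1
  Position 3 '(': depth becomes 2
  Position 4 ')': depth becomes 1
  Position 5 '(': depth becomes 2
  Position 6 ')': depth becomes 1
  Position 7 '(': depth becomes 2
  Position 8 ')': depth becomes 1
  Position 9 ')': depth becomes 0
  Position 10 '(': depth becomes 1
  Position 11 '(': depth becomes 2
  Position 12 ')': depth becomes 1
  Position 13 ')': depth becomes 0
  Position 14 '(': depth becomes 1
  Position 15 '(': depth becomes 2
  Position 16 ')': depth becomes 1
  Position 17 ')': depth becomes 0
Maximum depth reached: 2

2


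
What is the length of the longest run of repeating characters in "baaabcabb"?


Input: "baaabcabb"
Scanning for longest run:
  Position 1 ('a'): new char, reset run to 1
  Position 2 ('a'): continues run of 'a', length=2
  Position 3 ('a'): continues run of 'a', length=3
  Position 4 ('b'): new char, reset run to 1
  Position 5 ('c'): new char, reset run to 1
  Position 6 ('a'): new char, reset run to 1
  Position 7 ('b'): new char, reset run to 1
  Position 8 ('b'): continues run of 'b', length=2
Longest run: 'a' with length 3

3


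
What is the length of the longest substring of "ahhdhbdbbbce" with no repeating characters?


Input: "ahhdhbdbbbce"
Sliding window (track last position of each char):
  Position 0 ('a'): window [0,0] length 1 -- new best
  Position 1 ('h'): window [0,1] length 2 -- new best
  Position 2 ('h'): repeat (last at 1), move window start to 2
  Position 2 ('h'): window [2,2] length 1
  Position 3 ('d'): window [2,3] length 2
  Position 4 ('h'): repeat (last at 2), move window start to 3
  Position 4 ('h'): window [3,4] length 2
  Position 5 ('b'): window [3,5] length 3 -- new best
  Position 6 ('d'): repeat (last at 3), move window start to 4
  Position 6 ('d'): window [4,6] length 3
  Position 7 ('b'): repeat (last at 5), move window start to 6
  Position 7 ('b'): window [6,7] length 2
  Position 8 ('b'): repeat (last at 7), move window start to 8
  Position 8 ('b'): window [8,8] length 1
  Position 9 ('b'): repeat (last at 8), move window start to 9
  Position 9 ('b'): window [9,9] length 1
  Position 10 ('c'): window [9,10] length 2
  Position 11 ('e'): window [9,11] length 3
Longest substring with no repeats: "dhb" with length 3

3


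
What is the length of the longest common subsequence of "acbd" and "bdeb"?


LCS of "acbd" and "bdeb"
DP table:
           b    d    e    b
      0    0    0    0    0
  a   0    0    0    0    0
  c   0    0    0    0    0
  b   0    1    1    1    1
  d   0    1    2    2    2
LCS length = dp[4][4] = 2

2


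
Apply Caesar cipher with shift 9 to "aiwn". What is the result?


Caesar cipher: shift "aiwn" by 9
  'a' (pos 0) + 9 = pos 9 = 'j'
  'i' (pos 8) + 9 = pos 17 = 'r'
  'w' (pos 22) + 9 = pos 5 = 'f'
  'n' (pos 13) + 9 = pos 22 = 'w'
Result: jrfw

jrfw


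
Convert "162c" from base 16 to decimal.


Input: "162c" in base 16
Positional expansion:
  Digit '1' (value 1) x 16^3 = 4096
  Digit '6' (value 6) x 16^2 = 1536
  Digit '2' (value 2) x 16^1 = 32
  Digit 'c' (value 12) x 16^0 = 12
Sum = 5676

5676


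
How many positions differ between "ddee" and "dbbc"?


Comparing "ddee" and "dbbc" position by position:
  Position 0: 'd' vs 'd' => same
  Position 1: 'd' vs 'b' => DIFFER
  Position 2: 'e' vs 'b' => DIFFER
  Position 3: 'e' vs 'c' => DIFFER
Positions that differ: 3

3


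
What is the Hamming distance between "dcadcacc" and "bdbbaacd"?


Comparing "dcadcacc" and "bdbbaacd" position by position:
  Position 0: 'd' vs 'b' => differ
  Position 1: 'c' vs 'd' => differ
  Position 2: 'a' vs 'b' => differ
  Position 3: 'd' vs 'b' => differ
  Position 4: 'c' vs 'a' => differ
  Position 5: 'a' vs 'a' => same
  Position 6: 'c' vs 'c' => same
  Position 7: 'c' vs 'd' => differ
Total differences (Hamming distance): 6

6


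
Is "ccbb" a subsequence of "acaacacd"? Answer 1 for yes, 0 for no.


Check if "ccbb" is a subsequence of "acaacacd"
Greedy scan:
  Position 0 ('a'): no match needed
  Position 1 ('c'): matches sub[0] = 'c'
  Position 2 ('a'): no match needed
  Position 3 ('a'): no match needed
  Position 4 ('c'): matches sub[1] = 'c'
  Position 5 ('a'): no match needed
  Position 6 ('c'): no match needed
  Position 7 ('d'): no match needed
Only matched 2/4 characters => not a subsequence

0


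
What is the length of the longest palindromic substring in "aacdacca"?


Input: "aacdacca"
Checking substrings for palindromes:
  [4:8] "acca" (len 4) => palindrome
  [0:2] "aa" (len 2) => palindrome
  [5:7] "cc" (len 2) => palindrome
Longest palindromic substring: "acca" with length 4

4


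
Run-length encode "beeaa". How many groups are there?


Input: beeaa
Scanning for consecutive runs:
  Group 1: 'b' x 1 (positions 0-0)
  Group 2: 'e' x 2 (positions 1-2)
  Group 3: 'a' x 2 (positions 3-4)
Total groups: 3

3


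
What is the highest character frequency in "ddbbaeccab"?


Input: ddbbaeccab
Character counts:
  'a': 2
  'b': 3
  'c': 2
  'd': 2
  'e': 1
Maximum frequency: 3

3


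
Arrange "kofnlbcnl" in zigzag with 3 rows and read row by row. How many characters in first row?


Zigzag "kofnlbcnl" into 3 rows:
Placing characters:
  'k' => row 0
  'o' => row 1
  'f' => row 2
  'n' => row 1
  'l' => row 0
  'b' => row 1
  'c' => row 2
  'n' => row 1
  'l' => row 0
Rows:
  Row 0: "kll"
  Row 1: "onbn"
  Row 2: "fc"
First row length: 3

3


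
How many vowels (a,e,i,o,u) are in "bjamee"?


Input: bjamee
Checking each character:
  'b' at position 0: consonant
  'j' at position 1: consonant
  'a' at position 2: vowel (running total: 1)
  'm' at position 3: consonant
  'e' at position 4: vowel (running total: 2)
  'e' at position 5: vowel (running total: 3)
Total vowels: 3

3


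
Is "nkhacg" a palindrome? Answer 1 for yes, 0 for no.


Input: nkhacg
Reversed: gcahkn
  Compare pos 0 ('n') with pos 5 ('g'): MISMATCH
  Compare pos 1 ('k') with pos 4 ('c'): MISMATCH
  Compare pos 2 ('h') with pos 3 ('a'): MISMATCH
Result: not a palindrome

0


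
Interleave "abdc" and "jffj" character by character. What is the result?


Interleaving "abdc" and "jffj":
  Position 0: 'a' from first, 'j' from second => "aj"
  Position 1: 'b' from first, 'f' from second => "bf"
  Position 2: 'd' from first, 'f' from second => "df"
  Position 3: 'c' from first, 'j' from second => "cj"
Result: ajbfdfcj

ajbfdfcj


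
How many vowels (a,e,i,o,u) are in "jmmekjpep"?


Input: jmmekjpep
Checking each character:
  'j' at position 0: consonant
  'm' at position 1: consonant
  'm' at position 2: consonant
  'e' at position 3: vowel (running total: 1)
  'k' at position 4: consonant
  'j' at position 5: consonant
  'p' at position 6: consonant
  'e' at position 7: vowel (running total: 2)
  'p' at position 8: consonant
Total vowels: 2

2


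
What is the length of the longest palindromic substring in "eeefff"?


Input: "eeefff"
Checking substrings for palindromes:
  [0:3] "eee" (len 3) => palindrome
  [3:6] "fff" (len 3) => palindrome
  [0:2] "ee" (len 2) => palindrome
  [1:3] "ee" (len 2) => palindrome
  [3:5] "ff" (len 2) => palindrome
  [4:6] "ff" (len 2) => palindrome
Longest palindromic substring: "eee" with length 3

3


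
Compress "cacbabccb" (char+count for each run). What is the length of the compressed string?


Input: cacbabccb
Runs:
  'c' x 1 => "c1"
  'a' x 1 => "a1"
  'c' x 1 => "c1"
  'b' x 1 => "b1"
  'a' x 1 => "a1"
  'b' x 1 => "b1"
  'c' x 2 => "c2"
  'b' x 1 => "b1"
Compressed: "c1a1c1b1a1b1c2b1"
Compressed length: 16

16


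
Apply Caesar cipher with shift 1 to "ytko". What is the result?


Caesar cipher: shift "ytko" by 1
  'y' (pos 24) + 1 = pos 25 = 'z'
  't' (pos 19) + 1 = pos 20 = 'u'
  'k' (pos 10) + 1 = pos 11 = 'l'
  'o' (pos 14) + 1 = pos 15 = 'p'
Result: zulp

zulp


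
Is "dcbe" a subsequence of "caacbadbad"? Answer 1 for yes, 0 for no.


Check if "dcbe" is a subsequence of "caacbadbad"
Greedy scan:
  Position 0 ('c'): no match needed
  Position 1 ('a'): no match needed
  Position 2 ('a'): no match needed
  Position 3 ('c'): no match needed
  Position 4 ('b'): no match needed
  Position 5 ('a'): no match needed
  Position 6 ('d'): matches sub[0] = 'd'
  Position 7 ('b'): no match needed
  Position 8 ('a'): no match needed
  Position 9 ('d'): no match needed
Only matched 1/4 characters => not a subsequence

0


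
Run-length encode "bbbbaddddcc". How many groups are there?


Input: bbbbaddddcc
Scanning for consecutive runs:
  Group 1: 'b' x 4 (positions 0-3)
  Group 2: 'a' x 1 (positions 4-4)
  Group 3: 'd' x 4 (positions 5-8)
  Group 4: 'c' x 2 (positions 9-10)
Total groups: 4

4


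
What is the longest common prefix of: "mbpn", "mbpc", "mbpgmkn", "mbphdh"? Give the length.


Words: mbpn, mbpc, mbpgmkn, mbphdh
  Position 0: all 'm' => match
  Position 1: all 'b' => match
  Position 2: all 'p' => match
  Position 3: ('n', 'c', 'g', 'h') => mismatch, stop
LCP = "mbp" (length 3)

3


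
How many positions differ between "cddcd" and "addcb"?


Comparing "cddcd" and "addcb" position by position:
  Position 0: 'c' vs 'a' => DIFFER
  Position 1: 'd' vs 'd' => same
  Position 2: 'd' vs 'd' => same
  Position 3: 'c' vs 'c' => same
  Position 4: 'd' vs 'b' => DIFFER
Positions that differ: 2

2


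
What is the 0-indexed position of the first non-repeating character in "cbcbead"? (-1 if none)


Input: cbcbead
Character frequencies:
  'a': 1
  'b': 2
  'c': 2
  'd': 1
  'e': 1
Scanning left to right for freq == 1:
  Position 0 ('c'): freq=2, skip
  Position 1 ('b'): freq=2, skip
  Position 2 ('c'): freq=2, skip
  Position 3 ('b'): freq=2, skip
  Position 4 ('e'): unique! => answer = 4

4


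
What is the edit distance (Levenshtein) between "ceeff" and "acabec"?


Computing edit distance: "ceeff" -> "acabec"
DP table:
           a    c    a    b    e    c
      0    1    2    3    4    5    6
  c   1    1    1    2    3    4    5
  e   2    2    2    2    3    3    4
  e   3    3    3    3    3    3    4
  f   4    4    4    4    4    4    4
  f   5    5    5    5    5    5    5
Edit distance = dp[5][6] = 5

5


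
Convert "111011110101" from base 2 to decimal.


Input: "111011110101" in base 2
Positional expansion:
  Digit '1' (value 1) x 2^11 = 2048
  Digit '1' (value 1) x 2^10 = 1024
  Digit '1' (value 1) x 2^9 = 512
  Digit '0' (value 0) x 2^8 = 0
  Digit '1' (value 1) x 2^7 = 128
  Digit '1' (value 1) x 2^6 = 64
  Digit '1' (value 1) x 2^5 = 32
  Digit '1' (value 1) x 2^4 = 16
  Digit '0' (value 0) x 2^3 = 0
  Digit '1' (value 1) x 2^2 = 4
  Digit '0' (value 0) x 2^1 = 0
  Digit '1' (value 1) x 2^0 = 1
Sum = 3829

3829


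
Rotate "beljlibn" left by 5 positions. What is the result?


Input: "beljlibn", rotate left by 5
First 5 characters: "beljl"
Remaining characters: "ibn"
Concatenate remaining + first: "ibn" + "beljl" = "ibnbeljl"

ibnbeljl


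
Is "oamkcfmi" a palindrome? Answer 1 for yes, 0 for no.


Input: oamkcfmi
Reversed: imfckmao
  Compare pos 0 ('o') with pos 7 ('i'): MISMATCH
  Compare pos 1 ('a') with pos 6 ('m'): MISMATCH
  Compare pos 2 ('m') with pos 5 ('f'): MISMATCH
  Compare pos 3 ('k') with pos 4 ('c'): MISMATCH
Result: not a palindrome

0


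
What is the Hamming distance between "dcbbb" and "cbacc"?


Comparing "dcbbb" and "cbacc" position by position:
  Position 0: 'd' vs 'c' => differ
  Position 1: 'c' vs 'b' => differ
  Position 2: 'b' vs 'a' => differ
  Position 3: 'b' vs 'c' => differ
  Position 4: 'b' vs 'c' => differ
Total differences (Hamming distance): 5

5


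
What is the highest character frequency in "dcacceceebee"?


Input: dcacceceebee
Character counts:
  'a': 1
  'b': 1
  'c': 4
  'd': 1
  'e': 5
Maximum frequency: 5

5


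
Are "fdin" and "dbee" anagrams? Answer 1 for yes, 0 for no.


Strings: "fdin", "dbee"
Sorted first:  dfin
Sorted second: bdee
Differ at position 0: 'd' vs 'b' => not anagrams

0


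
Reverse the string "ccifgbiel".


Input: ccifgbiel
Reading characters right to left:
  Position 8: 'l'
  Position 7: 'e'
  Position 6: 'i'
  Position 5: 'b'
  Position 4: 'g'
  Position 3: 'f'
  Position 2: 'i'
  Position 1: 'c'
  Position 0: 'c'
Reversed: leibgficc

leibgficc


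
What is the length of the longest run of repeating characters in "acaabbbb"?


Input: "acaabbbb"
Scanning for longest run:
  Position 1 ('c'): new char, reset run to 1
  Position 2 ('a'): new char, reset run to 1
  Position 3 ('a'): continues run of 'a', length=2
  Position 4 ('b'): new char, reset run to 1
  Position 5 ('b'): continues run of 'b', length=2
  Position 6 ('b'): continues run of 'b', length=3
  Position 7 ('b'): continues run of 'b', length=4
Longest run: 'b' with length 4

4


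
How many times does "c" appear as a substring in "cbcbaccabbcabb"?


Searching for "c" in "cbcbaccabbcabb"
Scanning each position:
  Position 0: "c" => MATCH
  Position 1: "b" => no
  Position 2: "c" => MATCH
  Position 3: "b" => no
  Position 4: "a" => no
  Position 5: "c" => MATCH
  Position 6: "c" => MATCH
  Position 7: "a" => no
  Position 8: "b" => no
  Position 9: "b" => no
  Position 10: "c" => MATCH
  Position 11: "a" => no
  Position 12: "b" => no
  Position 13: "b" => no
Total occurrences: 5

5


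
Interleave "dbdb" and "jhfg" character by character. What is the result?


Interleaving "dbdb" and "jhfg":
  Position 0: 'd' from first, 'j' from second => "dj"
  Position 1: 'b' from first, 'h' from second => "bh"
  Position 2: 'd' from first, 'f' from second => "df"
  Position 3: 'b' from first, 'g' from second => "bg"
Result: djbhdfbg

djbhdfbg


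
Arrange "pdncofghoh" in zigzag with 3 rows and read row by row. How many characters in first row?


Zigzag "pdncofghoh" into 3 rows:
Placing characters:
  'p' => row 0
  'd' => row 1
  'n' => row 2
  'c' => row 1
  'o' => row 0
  'f' => row 1
  'g' => row 2
  'h' => row 1
  'o' => row 0
  'h' => row 1
Rows:
  Row 0: "poo"
  Row 1: "dcfhh"
  Row 2: "ng"
First row length: 3

3


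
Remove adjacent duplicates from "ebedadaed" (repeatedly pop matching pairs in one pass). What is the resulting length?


Input: ebedadaed
Stack-based adjacent duplicate removal:
  Read 'e': push. Stack: e
  Read 'b': push. Stack: eb
  Read 'e': push. Stack: ebe
  Read 'd': push. Stack: ebed
  Read 'a': push. Stack: ebeda
  Read 'd': push. Stack: ebedad
  Read 'a': push. Stack: ebedada
  Read 'e': push. Stack: ebedadae
  Read 'd': push. Stack: ebedadaed
Final stack: "ebedadaed" (length 9)

9


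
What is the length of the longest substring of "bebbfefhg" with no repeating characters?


Input: "bebbfefhg"
Sliding window (track last position of each char):
  Position 0 ('b'): window [0,0] length 1 -- new best
  Position 1 ('e'): window [0,1] length 2 -- new best
  Position 2 ('b'): repeat (last at 0), move window start to 1
  Position 2 ('b'): window [1,2] length 2
  Position 3 ('b'): repeat (last at 2), move window start to 3
  Position 3 ('b'): window [3,3] length 1
  Position 4 ('f'): window [3,4] length 2
  Position 5 ('e'): window [3,5] length 3 -- new best
  Position 6 ('f'): repeat (last at 4), move window start to 5
  Position 6 ('f'): window [5,6] length 2
  Position 7 ('h'): window [5,7] length 3
  Position 8 ('g'): window [5,8] length 4 -- new best
Longest substring with no repeats: "efhg" with length 4

4


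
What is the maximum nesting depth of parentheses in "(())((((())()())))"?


Input: "(())((((())()())))"
Tracking depth:
  Position 0 '(': depth becomes 1
  Position 1 '(': depth becomes 2
  Position 2 ')': depth becomes 1
  Position 3 ')': depth becomes 0
  Position 4 '(': depth becomes 1
  Position 5 '(': depth becomes 2
  Position 6 '(': depth becomes 3
  Position 7 '(': depth becomes 4
  Position 8 '(': depth becomes 5
  Position 9 ')': depth becomes 4
  Position 10 ')': depth becomes 3
  Position 11 '(': depth becomes 4
  Position 12 ')': depth becomes 3
  Position 13 '(': depth becomes 4
  Position 14 ')': depth becomes 3
  Position 15 ')': depth becomes 2
  Position 16 ')': depth becomes 1
  Position 17 ')': depth becomes 0
Maximum depth reached: 5

5


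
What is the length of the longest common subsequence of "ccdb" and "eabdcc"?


LCS of "ccdb" and "eabdcc"
DP table:
           e    a    b    d    c    c
      0    0    0    0    0    0    0
  c   0    0    0    0    0    1    1
  c   0    0    0    0    0    1    2
  d   0    0    0    0    1    1    2
  b   0    0    0    1    1    1    2
LCS length = dp[4][6] = 2

2


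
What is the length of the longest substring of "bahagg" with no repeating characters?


Input: "bahagg"
Sliding window (track last position of each char):
  Position 0 ('b'): window [0,0] length 1 -- new best
  Position 1 ('a'): window [0,1] length 2 -- new best
  Position 2 ('h'): window [0,2] length 3 -- new best
  Position 3 ('a'): repeat (last at 1), move window start to 2
  Position 3 ('a'): window [2,3] length 2
  Position 4 ('g'): window [2,4] length 3
  Position 5 ('g'): repeat (last at 4), move window start to 5
  Position 5 ('g'): window [5,5] length 1
Longest substring with no repeats: "bah" with length 3

3


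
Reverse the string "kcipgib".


Input: kcipgib
Reading characters right to left:
  Position 6: 'b'
  Position 5: 'i'
  Position 4: 'g'
  Position 3: 'p'
  Position 2: 'i'
  Position 1: 'c'
  Position 0: 'k'
Reversed: bigpick

bigpick


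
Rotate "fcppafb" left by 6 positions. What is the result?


Input: "fcppafb", rotate left by 6
First 6 characters: "fcppaf"
Remaining characters: "b"
Concatenate remaining + first: "b" + "fcppaf" = "bfcppaf"

bfcppaf


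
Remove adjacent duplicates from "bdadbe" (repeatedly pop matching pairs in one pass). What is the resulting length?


Input: bdadbe
Stack-based adjacent duplicate removal:
  Read 'b': push. Stack: b
  Read 'd': push. Stack: bd
  Read 'a': push. Stack: bda
  Read 'd': push. Stack: bdad
  Read 'b': push. Stack: bdadb
  Read 'e': push. Stack: bdadbe
Final stack: "bdadbe" (length 6)

6


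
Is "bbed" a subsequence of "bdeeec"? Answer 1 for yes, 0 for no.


Check if "bbed" is a subsequence of "bdeeec"
Greedy scan:
  Position 0 ('b'): matches sub[0] = 'b'
  Position 1 ('d'): no match needed
  Position 2 ('e'): no match needed
  Position 3 ('e'): no match needed
  Position 4 ('e'): no match needed
  Position 5 ('c'): no match needed
Only matched 1/4 characters => not a subsequence

0


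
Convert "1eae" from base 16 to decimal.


Input: "1eae" in base 16
Positional expansion:
  Digit '1' (value 1) x 16^3 = 4096
  Digit 'e' (value 14) x 16^2 = 3584
  Digit 'a' (value 10) x 16^1 = 160
  Digit 'e' (value 14) x 16^0 = 14
Sum = 7854

7854


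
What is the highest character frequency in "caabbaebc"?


Input: caabbaebc
Character counts:
  'a': 3
  'b': 3
  'c': 2
  'e': 1
Maximum frequency: 3

3


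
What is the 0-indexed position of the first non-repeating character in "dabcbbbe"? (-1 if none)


Input: dabcbbbe
Character frequencies:
  'a': 1
  'b': 4
  'c': 1
  'd': 1
  'e': 1
Scanning left to right for freq == 1:
  Position 0 ('d'): unique! => answer = 0

0


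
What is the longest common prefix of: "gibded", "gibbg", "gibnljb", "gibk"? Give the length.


Words: gibded, gibbg, gibnljb, gibk
  Position 0: all 'g' => match
  Position 1: all 'i' => match
  Position 2: all 'b' => match
  Position 3: ('d', 'b', 'n', 'k') => mismatch, stop
LCP = "gib" (length 3)

3


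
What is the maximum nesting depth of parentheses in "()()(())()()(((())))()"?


Input: "()()(())()()(((())))()"
Tracking depth:
  Position 0 '(': depth becomes 1
  Position 1 ')': depth becomes 0
  Position 2 '(': depth becomes 1
  Position 3 ')': depth becomes 0
  Position 4 '(': depth becomes 1
  Position 5 '(': depth becomes 2
  Position 6 ')': depth becomes 1
  Position 7 ')': depth becomes 0
  Position 8 '(': depth becomes 1
  Position 9 ')': depth becomes 0
  Position 10 '(': depth becomes 1
  Position 11 ')': depth becomes 0
  Position 12 '(': depth becomes 1
  Position 13 '(': depth becomes 2
  Position 14 '(': depth becomes 3
  Position 15 '(': depth becomes 4
  Position 16 ')': depth becomes 3
  Position 17 ')': depth becomes 2
  Position 18 ')': depth becomes 1
  Position 19 ')': depth becomes 0
  Position 20 '(': depth becomes 1
  Position 21 ')': depth becomes 0
Maximum depth reached: 4

4


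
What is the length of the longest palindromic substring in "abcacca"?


Input: "abcacca"
Checking substrings for palindromes:
  [3:7] "acca" (len 4) => palindrome
  [2:5] "cac" (len 3) => palindrome
  [4:6] "cc" (len 2) => palindrome
Longest palindromic substring: "acca" with length 4

4


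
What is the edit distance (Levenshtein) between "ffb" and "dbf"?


Computing edit distance: "ffb" -> "dbf"
DP table:
           d    b    f
      0    1    2    3
  f   1    1    2    2
  f   2    2    2    2
  b   3    3    2    3
Edit distance = dp[3][3] = 3

3


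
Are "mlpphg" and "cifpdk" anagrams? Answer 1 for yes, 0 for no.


Strings: "mlpphg", "cifpdk"
Sorted first:  ghlmpp
Sorted second: cdfikp
Differ at position 0: 'g' vs 'c' => not anagrams

0


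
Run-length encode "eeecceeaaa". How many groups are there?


Input: eeecceeaaa
Scanning for consecutive runs:
  Group 1: 'e' x 3 (positions 0-2)
  Group 2: 'c' x 2 (positions 3-4)
  Group 3: 'e' x 2 (positions 5-6)
  Group 4: 'a' x 3 (positions 7-9)
Total groups: 4

4


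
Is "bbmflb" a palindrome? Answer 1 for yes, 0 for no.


Input: bbmflb
Reversed: blfmbb
  Compare pos 0 ('b') with pos 5 ('b'): match
  Compare pos 1 ('b') with pos 4 ('l'): MISMATCH
  Compare pos 2 ('m') with pos 3 ('f'): MISMATCH
Result: not a palindrome

0


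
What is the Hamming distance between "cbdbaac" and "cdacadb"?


Comparing "cbdbaac" and "cdacadb" position by position:
  Position 0: 'c' vs 'c' => same
  Position 1: 'b' vs 'd' => differ
  Position 2: 'd' vs 'a' => differ
  Position 3: 'b' vs 'c' => differ
  Position 4: 'a' vs 'a' => same
  Position 5: 'a' vs 'd' => differ
  Position 6: 'c' vs 'b' => differ
Total differences (Hamming distance): 5

5


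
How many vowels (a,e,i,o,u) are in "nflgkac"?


Input: nflgkac
Checking each character:
  'n' at position 0: consonant
  'f' at position 1: consonant
  'l' at position 2: consonant
  'g' at position 3: consonant
  'k' at position 4: consonant
  'a' at position 5: vowel (running total: 1)
  'c' at position 6: consonant
Total vowels: 1

1


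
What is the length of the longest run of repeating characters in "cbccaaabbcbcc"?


Input: "cbccaaabbcbcc"
Scanning for longest run:
  Position 1 ('b'): new char, reset run to 1
  Position 2 ('c'): new char, reset run to 1
  Position 3 ('c'): continues run of 'c', length=2
  Position 4 ('a'): new char, reset run to 1
  Position 5 ('a'): continues run of 'a', length=2
  Position 6 ('a'): continues run of 'a', length=3
  Position 7 ('b'): new char, reset run to 1
  Position 8 ('b'): continues run of 'b', length=2
  Position 9 ('c'): new char, reset run to 1
  Position 10 ('b'): new char, reset run to 1
  Position 11 ('c'): new char, reset run to 1
  Position 12 ('c'): continues run of 'c', length=2
Longest run: 'a' with length 3

3


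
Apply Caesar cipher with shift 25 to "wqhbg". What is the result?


Caesar cipher: shift "wqhbg" by 25
  'w' (pos 22) + 25 = pos 21 = 'v'
  'q' (pos 16) + 25 = pos 15 = 'p'
  'h' (pos 7) + 25 = pos 6 = 'g'
  'b' (pos 1) + 25 = pos 0 = 'a'
  'g' (pos 6) + 25 = pos 5 = 'f'
Result: vpgaf

vpgaf


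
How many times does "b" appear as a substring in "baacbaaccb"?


Searching for "b" in "baacbaaccb"
Scanning each position:
  Position 0: "b" => MATCH
  Position 1: "a" => no
  Position 2: "a" => no
  Position 3: "c" => no
  Position 4: "b" => MATCH
  Position 5: "a" => no
  Position 6: "a" => no
  Position 7: "c" => no
  Position 8: "c" => no
  Position 9: "b" => MATCH
Total occurrences: 3

3


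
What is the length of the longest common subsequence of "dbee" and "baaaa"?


LCS of "dbee" and "baaaa"
DP table:
           b    a    a    a    a
      0    0    0    0    0    0
  d   0    0    0    0    0    0
  b   0    1    1    1    1    1
  e   0    1    1    1    1    1
  e   0    1    1    1    1    1
LCS length = dp[4][5] = 1

1


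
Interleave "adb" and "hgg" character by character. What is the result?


Interleaving "adb" and "hgg":
  Position 0: 'a' from first, 'h' from second => "ah"
  Position 1: 'd' from first, 'g' from second => "dg"
  Position 2: 'b' from first, 'g' from second => "bg"
Result: ahdgbg

ahdgbg


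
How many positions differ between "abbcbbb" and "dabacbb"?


Comparing "abbcbbb" and "dabacbb" position by position:
  Position 0: 'a' vs 'd' => DIFFER
  Position 1: 'b' vs 'a' => DIFFER
  Position 2: 'b' vs 'b' => same
  Position 3: 'c' vs 'a' => DIFFER
  Position 4: 'b' vs 'c' => DIFFER
  Position 5: 'b' vs 'b' => same
  Position 6: 'b' vs 'b' => same
Positions that differ: 4

4


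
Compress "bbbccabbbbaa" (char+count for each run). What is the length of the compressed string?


Input: bbbccabbbbaa
Runs:
  'b' x 3 => "b3"
  'c' x 2 => "c2"
  'a' x 1 => "a1"
  'b' x 4 => "b4"
  'a' x 2 => "a2"
Compressed: "b3c2a1b4a2"
Compressed length: 10

10


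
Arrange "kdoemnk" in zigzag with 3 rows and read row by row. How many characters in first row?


Zigzag "kdoemnk" into 3 rows:
Placing characters:
  'k' => row 0
  'd' => row 1
  'o' => row 2
  'e' => row 1
  'm' => row 0
  'n' => row 1
  'k' => row 2
Rows:
  Row 0: "km"
  Row 1: "den"
  Row 2: "ok"
First row length: 2

2


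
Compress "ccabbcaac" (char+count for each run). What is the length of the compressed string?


Input: ccabbcaac
Runs:
  'c' x 2 => "c2"
  'a' x 1 => "a1"
  'b' x 2 => "b2"
  'c' x 1 => "c1"
  'a' x 2 => "a2"
  'c' x 1 => "c1"
Compressed: "c2a1b2c1a2c1"
Compressed length: 12

12


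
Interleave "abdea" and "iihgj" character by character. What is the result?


Interleaving "abdea" and "iihgj":
  Position 0: 'a' from first, 'i' from second => "ai"
  Position 1: 'b' from first, 'i' from second => "bi"
  Position 2: 'd' from first, 'h' from second => "dh"
  Position 3: 'e' from first, 'g' from second => "eg"
  Position 4: 'a' from first, 'j' from second => "aj"
Result: aibidhegaj

aibidhegaj


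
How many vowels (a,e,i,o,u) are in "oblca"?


Input: oblca
Checking each character:
  'o' at position 0: vowel (running total: 1)
  'b' at position 1: consonant
  'l' at position 2: consonant
  'c' at position 3: consonant
  'a' at position 4: vowel (running total: 2)
Total vowels: 2

2
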